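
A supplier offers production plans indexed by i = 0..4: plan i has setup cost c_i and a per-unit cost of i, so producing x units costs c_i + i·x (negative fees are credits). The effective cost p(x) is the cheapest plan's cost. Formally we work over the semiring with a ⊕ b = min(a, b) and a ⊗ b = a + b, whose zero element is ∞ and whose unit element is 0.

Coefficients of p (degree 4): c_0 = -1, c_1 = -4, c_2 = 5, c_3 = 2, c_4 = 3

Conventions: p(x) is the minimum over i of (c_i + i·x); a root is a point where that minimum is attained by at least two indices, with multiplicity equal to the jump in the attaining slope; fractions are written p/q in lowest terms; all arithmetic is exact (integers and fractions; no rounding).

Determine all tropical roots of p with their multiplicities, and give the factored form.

hull edge (i=0, c=-1) to (i=1, c=-4): slope -3, span 1
hull edge (i=1, c=-4) to (i=4, c=3): slope 7/3, span 3
Factored form: p(x) = 3 ⊗ (x ⊕ (-7/3)) ⊗ (x ⊕ (-7/3)) ⊗ (x ⊕ (-7/3)) ⊗ (x ⊕ 3)
Answer: roots = -7/3 (mult 3), 3 (mult 1)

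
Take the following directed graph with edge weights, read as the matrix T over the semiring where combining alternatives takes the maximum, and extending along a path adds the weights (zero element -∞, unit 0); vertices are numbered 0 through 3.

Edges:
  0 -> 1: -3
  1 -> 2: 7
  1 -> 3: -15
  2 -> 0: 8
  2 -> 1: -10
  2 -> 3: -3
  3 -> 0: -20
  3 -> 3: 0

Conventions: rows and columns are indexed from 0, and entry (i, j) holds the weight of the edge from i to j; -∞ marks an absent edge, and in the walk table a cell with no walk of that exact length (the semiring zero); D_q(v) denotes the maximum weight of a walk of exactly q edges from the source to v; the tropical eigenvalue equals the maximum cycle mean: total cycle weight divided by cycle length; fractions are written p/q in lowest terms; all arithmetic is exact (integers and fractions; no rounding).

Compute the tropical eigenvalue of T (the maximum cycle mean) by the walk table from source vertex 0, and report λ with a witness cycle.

q=0: [0, -∞, -∞, -∞]
q=1: [-∞, -3, -∞, -∞]
q=2: [-∞, -∞, 4, -18]
q=3: [12, -6, -∞, 1]
q=4: [-19, 9, 1, 1]
Optimal cycle mean attained by: cycle 0->1->2->0, total (-3) + 7 + 8, length 3.
Answer: λ = 4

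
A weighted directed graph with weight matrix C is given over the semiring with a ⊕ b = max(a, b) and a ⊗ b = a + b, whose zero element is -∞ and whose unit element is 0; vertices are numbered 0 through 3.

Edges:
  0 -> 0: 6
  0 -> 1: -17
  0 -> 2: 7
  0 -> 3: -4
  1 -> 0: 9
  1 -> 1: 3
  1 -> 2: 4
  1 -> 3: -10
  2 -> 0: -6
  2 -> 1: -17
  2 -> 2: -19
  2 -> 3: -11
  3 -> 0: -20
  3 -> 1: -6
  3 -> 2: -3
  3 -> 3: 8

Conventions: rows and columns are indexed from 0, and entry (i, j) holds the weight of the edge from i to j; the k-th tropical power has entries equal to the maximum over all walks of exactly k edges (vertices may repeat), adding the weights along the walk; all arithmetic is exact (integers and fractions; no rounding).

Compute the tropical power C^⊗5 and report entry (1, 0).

C^⊗2:
  [12, -10, 13, 4]
  [15, 6, 16, 5]
  [0, -14, 1, -3]
  [3, 2, 5, 16]
C^⊗3:
  [18, -2, 19, 12]
  [21, 9, 22, 13]
  [6, -9, 7, 5]
  [11, 10, 13, 24]
C^⊗4:
  [24, 6, 25, 20]
  [27, 12, 28, 21]
  [12, -1, 13, 13]
  [19, 18, 21, 32]
C^⊗5:
  [30, 14, 31, 28]
  [33, 15, 34, 29]
  [18, 7, 19, 21]
  [27, 26, 29, 40]
Key observation: the optimum is the walk 1->0->0->0->0->0, with weight 9 + 6 + 6 + 6 + 6 = 33.
Optimal value attained by: walk 1->0->0->0->0->0.
Answer: (C^⊗5)[1][0] = 33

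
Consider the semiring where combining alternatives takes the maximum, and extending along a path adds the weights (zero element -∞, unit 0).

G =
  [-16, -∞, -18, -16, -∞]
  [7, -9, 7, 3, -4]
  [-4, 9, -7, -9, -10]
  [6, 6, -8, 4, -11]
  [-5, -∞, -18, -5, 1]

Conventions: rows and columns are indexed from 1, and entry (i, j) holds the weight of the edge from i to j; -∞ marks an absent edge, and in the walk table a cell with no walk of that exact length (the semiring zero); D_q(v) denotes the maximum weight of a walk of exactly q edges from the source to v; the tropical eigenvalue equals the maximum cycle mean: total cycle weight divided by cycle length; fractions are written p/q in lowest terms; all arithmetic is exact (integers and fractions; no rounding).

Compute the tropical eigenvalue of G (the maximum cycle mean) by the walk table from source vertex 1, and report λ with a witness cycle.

q=0: [0, -∞, -∞, -∞, -∞]
q=1: [-16, -∞, -18, -16, -∞]
q=2: [-10, -9, -24, -12, -27]
q=3: [-2, -6, -2, -6, -13]
q=4: [1, 7, 1, -2, -10]
q=5: [14, 10, 14, 10, 3]
Optimal cycle mean attained by: cycle 2->3->2, total 7 + 9, length 2.
Answer: λ = 8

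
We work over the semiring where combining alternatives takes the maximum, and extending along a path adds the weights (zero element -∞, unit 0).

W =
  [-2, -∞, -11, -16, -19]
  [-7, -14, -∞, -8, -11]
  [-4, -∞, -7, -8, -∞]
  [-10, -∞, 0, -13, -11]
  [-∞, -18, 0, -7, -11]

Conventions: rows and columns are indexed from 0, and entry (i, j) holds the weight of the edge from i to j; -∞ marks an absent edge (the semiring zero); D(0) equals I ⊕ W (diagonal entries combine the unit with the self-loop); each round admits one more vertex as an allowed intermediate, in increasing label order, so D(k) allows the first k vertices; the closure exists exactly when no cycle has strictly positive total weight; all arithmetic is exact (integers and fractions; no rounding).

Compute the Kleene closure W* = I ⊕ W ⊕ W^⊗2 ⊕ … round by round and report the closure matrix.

D(0):
  [0, -∞, -11, -16, -19]
  [-7, 0, -∞, -8, -11]
  [-4, -∞, 0, -8, -∞]
  [-10, -∞, 0, 0, -11]
  [-∞, -18, 0, -7, 0]
D(1):
  [0, -∞, -11, -16, -19]
  [-7, 0, -18, -8, -11]
  [-4, -∞, 0, -8, -23]
  [-10, -∞, 0, 0, -11]
  [-∞, -18, 0, -7, 0]
D(2):
  [0, -∞, -11, -16, -19]
  [-7, 0, -18, -8, -11]
  [-4, -∞, 0, -8, -23]
  [-10, -∞, 0, 0, -11]
  [-25, -18, 0, -7, 0]
D(3):
  [0, -∞, -11, -16, -19]
  [-7, 0, -18, -8, -11]
  [-4, -∞, 0, -8, -23]
  [-4, -∞, 0, 0, -11]
  [-4, -18, 0, -7, 0]
D(4):
  [0, -∞, -11, -16, -19]
  [-7, 0, -8, -8, -11]
  [-4, -∞, 0, -8, -19]
  [-4, -∞, 0, 0, -11]
  [-4, -18, 0, -7, 0]
D(5):
  [0, -37, -11, -16, -19]
  [-7, 0, -8, -8, -11]
  [-4, -37, 0, -8, -19]
  [-4, -29, 0, 0, -11]
  [-4, -18, 0, -7, 0]
Answer: W* = [[0, -37, -11, -16, -19], [-7, 0, -8, -8, -11], [-4, -37, 0, -8, -19], [-4, -29, 0, 0, -11], [-4, -18, 0, -7, 0]]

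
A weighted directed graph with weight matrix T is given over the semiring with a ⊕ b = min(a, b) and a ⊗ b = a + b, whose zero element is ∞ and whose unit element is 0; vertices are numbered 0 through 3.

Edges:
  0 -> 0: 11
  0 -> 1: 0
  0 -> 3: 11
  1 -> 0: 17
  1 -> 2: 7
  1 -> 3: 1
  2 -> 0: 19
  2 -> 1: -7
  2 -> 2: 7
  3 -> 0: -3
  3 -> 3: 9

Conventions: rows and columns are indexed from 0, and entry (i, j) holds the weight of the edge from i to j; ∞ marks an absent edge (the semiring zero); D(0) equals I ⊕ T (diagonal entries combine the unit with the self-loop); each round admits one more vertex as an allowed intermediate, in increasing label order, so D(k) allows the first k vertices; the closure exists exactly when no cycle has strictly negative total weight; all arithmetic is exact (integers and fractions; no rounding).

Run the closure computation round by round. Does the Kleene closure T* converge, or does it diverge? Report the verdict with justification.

D(0):
  [0, 0, ∞, 11]
  [17, 0, 7, 1]
  [19, -7, 0, ∞]
  [-3, ∞, ∞, 0]
D(1):
  [0, 0, ∞, 11]
  [17, 0, 7, 1]
  [19, -7, 0, 30]
  [-3, -3, ∞, 0]
Detection: at round 2, diagonal entry (3, 3) turns strictly negative.
Key observation: the cycle 3->0->1->3 has total weight (-3) + 0 + 1, which is strictly negative.
Answer: DIVERGES — negative cycle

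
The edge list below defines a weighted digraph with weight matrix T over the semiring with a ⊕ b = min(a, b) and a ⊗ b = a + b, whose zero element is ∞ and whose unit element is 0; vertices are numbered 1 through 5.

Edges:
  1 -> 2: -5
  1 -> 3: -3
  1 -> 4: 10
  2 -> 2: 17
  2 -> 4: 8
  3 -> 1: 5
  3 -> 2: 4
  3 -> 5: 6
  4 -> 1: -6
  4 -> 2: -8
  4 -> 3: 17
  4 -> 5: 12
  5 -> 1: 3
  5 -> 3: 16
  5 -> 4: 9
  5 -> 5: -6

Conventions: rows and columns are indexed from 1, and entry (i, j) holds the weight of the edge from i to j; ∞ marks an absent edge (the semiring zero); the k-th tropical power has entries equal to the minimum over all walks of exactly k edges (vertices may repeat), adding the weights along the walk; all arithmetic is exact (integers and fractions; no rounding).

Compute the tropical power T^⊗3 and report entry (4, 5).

T^⊗2:
  [2, 1, 27, 3, 3]
  [2, 0, 25, 25, 20]
  [9, 0, 2, 12, 0]
  [15, -11, -9, 0, 6]
  [-3, -2, 0, 3, -12]
T^⊗3:
  [-3, -5, -1, 9, -3]
  [19, -3, -1, 8, 14]
  [3, 4, 6, 8, -6]
  [-6, -8, 12, -3, -3]
  [-9, -8, -6, -3, -18]
Key observation: the optimum is the walk 4->1->3->5, with weight (-6) + (-3) + 6 = -3.
Optimal value attained by: walk 4->1->3->5.
Answer: (T^⊗3)[4][5] = -3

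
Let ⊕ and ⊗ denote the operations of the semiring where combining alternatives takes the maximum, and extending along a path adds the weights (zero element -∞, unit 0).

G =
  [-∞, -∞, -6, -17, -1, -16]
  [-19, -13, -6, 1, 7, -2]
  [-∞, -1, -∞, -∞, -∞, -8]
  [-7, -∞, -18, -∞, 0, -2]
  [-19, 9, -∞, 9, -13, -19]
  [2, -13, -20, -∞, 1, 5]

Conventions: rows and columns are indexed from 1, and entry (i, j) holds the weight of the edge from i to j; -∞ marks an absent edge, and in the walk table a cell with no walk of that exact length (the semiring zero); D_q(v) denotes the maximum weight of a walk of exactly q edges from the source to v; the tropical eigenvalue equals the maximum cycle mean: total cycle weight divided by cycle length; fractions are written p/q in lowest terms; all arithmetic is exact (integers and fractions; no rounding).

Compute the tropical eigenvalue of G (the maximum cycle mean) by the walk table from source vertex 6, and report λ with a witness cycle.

q=0: [-∞, -∞, -∞, -∞, -∞, 0]
q=1: [2, -13, -20, -∞, 1, 5]
q=2: [7, 10, -4, 10, 6, 10]
q=3: [12, 15, 4, 15, 17, 15]
q=4: [17, 26, 9, 26, 22, 20]
q=5: [22, 31, 20, 31, 33, 25]
q=6: [27, 42, 25, 42, 38, 30]
Optimal cycle mean attained by: cycle 2->5->2, total 7 + 9, length 2.
Answer: λ = 8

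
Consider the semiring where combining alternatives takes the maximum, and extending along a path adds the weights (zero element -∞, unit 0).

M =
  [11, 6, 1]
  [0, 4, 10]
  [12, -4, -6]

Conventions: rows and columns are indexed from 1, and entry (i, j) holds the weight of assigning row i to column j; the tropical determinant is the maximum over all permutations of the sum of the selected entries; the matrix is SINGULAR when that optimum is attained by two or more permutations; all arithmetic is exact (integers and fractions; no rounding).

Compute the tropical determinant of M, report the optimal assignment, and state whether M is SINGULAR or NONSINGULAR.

σ = (1, 2, 3): 11 + 4 + (-6) = 9
σ = (1, 3, 2): 11 + 10 + (-4) = 17
σ = (2, 1, 3): 6 + 0 + (-6) = 0
σ = (2, 3, 1): 6 + 10 + 12 = 28
σ = (3, 1, 2): 1 + 0 + (-4) = -3
σ = (3, 2, 1): 1 + 4 + 12 = 17
Optimal value attained by: σ = (2, 3, 1).
Answer: det⊕(M) = 28; verdict: NONSINGULAR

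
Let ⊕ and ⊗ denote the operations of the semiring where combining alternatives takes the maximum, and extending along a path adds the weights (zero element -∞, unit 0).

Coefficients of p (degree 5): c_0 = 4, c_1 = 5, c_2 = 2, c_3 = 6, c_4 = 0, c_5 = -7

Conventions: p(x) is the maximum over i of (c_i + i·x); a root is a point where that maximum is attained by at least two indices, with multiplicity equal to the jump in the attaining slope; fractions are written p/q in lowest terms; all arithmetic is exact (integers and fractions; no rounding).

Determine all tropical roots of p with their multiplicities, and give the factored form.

hull edge (i=0, c=4) to (i=1, c=5): slope 1, span 1
hull edge (i=1, c=5) to (i=3, c=6): slope 1/2, span 2
hull edge (i=3, c=6) to (i=4, c=0): slope -6, span 1
hull edge (i=4, c=0) to (i=5, c=-7): slope -7, span 1
Factored form: p(x) = -7 ⊗ (x ⊕ (-1)) ⊗ (x ⊕ (-1/2)) ⊗ (x ⊕ (-1/2)) ⊗ (x ⊕ 6) ⊗ (x ⊕ 7)
Answer: roots = -1 (mult 1), -1/2 (mult 2), 6 (mult 1), 7 (mult 1)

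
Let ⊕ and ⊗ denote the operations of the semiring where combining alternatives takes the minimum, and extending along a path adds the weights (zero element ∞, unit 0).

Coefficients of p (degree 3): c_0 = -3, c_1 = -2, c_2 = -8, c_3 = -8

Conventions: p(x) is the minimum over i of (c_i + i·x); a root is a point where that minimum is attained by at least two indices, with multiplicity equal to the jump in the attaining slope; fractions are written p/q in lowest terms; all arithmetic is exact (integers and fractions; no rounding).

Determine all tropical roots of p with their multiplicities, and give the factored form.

hull edge (i=0, c=-3) to (i=2, c=-8): slope -5/2, span 2
hull edge (i=2, c=-8) to (i=3, c=-8): slope 0, span 1
Factored form: p(x) = -8 ⊗ (x ⊕ 0) ⊗ (x ⊕ 5/2) ⊗ (x ⊕ 5/2)
Answer: roots = 0 (mult 1), 5/2 (mult 2)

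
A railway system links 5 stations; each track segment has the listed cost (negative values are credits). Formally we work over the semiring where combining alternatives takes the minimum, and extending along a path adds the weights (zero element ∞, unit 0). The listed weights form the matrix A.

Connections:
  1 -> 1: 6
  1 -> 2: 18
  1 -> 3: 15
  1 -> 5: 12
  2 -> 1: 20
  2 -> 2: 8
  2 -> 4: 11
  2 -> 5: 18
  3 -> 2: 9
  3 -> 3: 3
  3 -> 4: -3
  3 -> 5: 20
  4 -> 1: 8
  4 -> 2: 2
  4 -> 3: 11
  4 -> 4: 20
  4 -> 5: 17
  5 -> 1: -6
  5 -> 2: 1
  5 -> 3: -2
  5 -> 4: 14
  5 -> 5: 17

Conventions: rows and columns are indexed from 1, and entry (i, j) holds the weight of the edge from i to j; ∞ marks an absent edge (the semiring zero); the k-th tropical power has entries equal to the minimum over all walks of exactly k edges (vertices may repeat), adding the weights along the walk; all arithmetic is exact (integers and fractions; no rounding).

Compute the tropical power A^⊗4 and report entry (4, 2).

A^⊗2:
  [6, 13, 10, 12, 18]
  [12, 13, 16, 19, 26]
  [5, -1, 6, 0, 14]
  [11, 10, 14, 8, 20]
  [0, 7, 1, -5, 6]
A^⊗3:
  [12, 14, 13, 7, 18]
  [18, 21, 19, 13, 24]
  [8, 2, 9, 3, 17]
  [14, 10, 17, 11, 23]
  [0, -3, 4, -2, 12]
A^⊗4:
  [12, 9, 16, 10, 24]
  [18, 15, 22, 16, 30]
  [11, 5, 12, 6, 20]
  [17, 13, 20, 14, 26]
  [6, 0, 7, 1, 12]
Key observation: the optimum is the walk 4->3->3->4->2, with weight 11 + 3 + (-3) + 2 = 13.
Optimal value attained by: walk 4->3->3->4->2.
Answer: (A^⊗4)[4][2] = 13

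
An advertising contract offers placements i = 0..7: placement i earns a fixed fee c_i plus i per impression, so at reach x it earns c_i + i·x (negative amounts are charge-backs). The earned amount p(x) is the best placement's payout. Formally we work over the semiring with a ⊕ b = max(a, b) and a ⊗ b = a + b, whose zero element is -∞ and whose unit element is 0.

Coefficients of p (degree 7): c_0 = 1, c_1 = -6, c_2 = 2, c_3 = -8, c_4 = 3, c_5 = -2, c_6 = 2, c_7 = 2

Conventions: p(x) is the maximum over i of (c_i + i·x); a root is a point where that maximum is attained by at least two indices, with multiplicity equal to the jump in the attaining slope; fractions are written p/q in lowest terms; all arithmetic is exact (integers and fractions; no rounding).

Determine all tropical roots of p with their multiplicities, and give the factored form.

hull edge (i=0, c=1) to (i=4, c=3): slope 1/2, span 4
hull edge (i=4, c=3) to (i=7, c=2): slope -1/3, span 3
Factored form: p(x) = 2 ⊗ (x ⊕ (-1/2)) ⊗ (x ⊕ (-1/2)) ⊗ (x ⊕ (-1/2)) ⊗ (x ⊕ (-1/2)) ⊗ (x ⊕ 1/3) ⊗ (x ⊕ 1/3) ⊗ (x ⊕ 1/3)
Answer: roots = -1/2 (mult 4), 1/3 (mult 3)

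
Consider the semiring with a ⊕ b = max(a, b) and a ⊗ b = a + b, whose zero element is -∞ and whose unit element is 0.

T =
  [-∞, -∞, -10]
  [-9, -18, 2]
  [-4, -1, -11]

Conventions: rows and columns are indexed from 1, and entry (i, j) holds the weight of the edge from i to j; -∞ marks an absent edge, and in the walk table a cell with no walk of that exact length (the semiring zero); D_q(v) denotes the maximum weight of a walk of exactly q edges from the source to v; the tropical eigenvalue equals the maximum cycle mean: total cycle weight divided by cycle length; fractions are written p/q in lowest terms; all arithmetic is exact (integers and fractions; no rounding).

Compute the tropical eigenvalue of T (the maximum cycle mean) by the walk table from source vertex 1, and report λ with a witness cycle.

q=0: [0, -∞, -∞]
q=1: [-∞, -∞, -10]
q=2: [-14, -11, -21]
q=3: [-20, -22, -9]
Optimal cycle mean attained by: cycle 2->3->2, total 2 + (-1), length 2.
Answer: λ = 1/2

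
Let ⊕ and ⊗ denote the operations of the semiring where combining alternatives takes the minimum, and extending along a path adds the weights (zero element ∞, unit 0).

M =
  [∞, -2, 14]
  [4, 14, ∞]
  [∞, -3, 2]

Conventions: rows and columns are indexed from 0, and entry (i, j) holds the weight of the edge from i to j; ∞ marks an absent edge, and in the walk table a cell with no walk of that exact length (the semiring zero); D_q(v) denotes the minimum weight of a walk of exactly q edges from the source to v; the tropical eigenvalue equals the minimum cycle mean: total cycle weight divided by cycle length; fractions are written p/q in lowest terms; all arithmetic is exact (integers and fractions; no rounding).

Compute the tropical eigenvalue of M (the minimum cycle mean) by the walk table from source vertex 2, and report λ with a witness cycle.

q=0: [∞, ∞, 0]
q=1: [∞, -3, 2]
q=2: [1, -1, 4]
q=3: [3, -1, 6]
Optimal cycle mean attained by: cycle 0->1->0, total (-2) + 4, length 2.
Answer: λ = 1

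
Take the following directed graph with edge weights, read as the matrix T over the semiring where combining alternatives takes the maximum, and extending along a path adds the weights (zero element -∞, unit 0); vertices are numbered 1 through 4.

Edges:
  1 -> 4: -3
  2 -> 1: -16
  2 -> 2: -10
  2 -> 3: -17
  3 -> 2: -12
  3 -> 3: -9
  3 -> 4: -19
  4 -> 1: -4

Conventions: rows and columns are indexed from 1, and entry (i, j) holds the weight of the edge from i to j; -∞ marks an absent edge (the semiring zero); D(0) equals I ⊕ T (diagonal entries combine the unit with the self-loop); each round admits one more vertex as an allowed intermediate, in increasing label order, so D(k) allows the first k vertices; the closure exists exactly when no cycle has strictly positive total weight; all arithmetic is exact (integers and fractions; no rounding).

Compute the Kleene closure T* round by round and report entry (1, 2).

D(0):
  [0, -∞, -∞, -3]
  [-16, 0, -17, -∞]
  [-∞, -12, 0, -19]
  [-4, -∞, -∞, 0]
D(1):
  [0, -∞, -∞, -3]
  [-16, 0, -17, -19]
  [-∞, -12, 0, -19]
  [-4, -∞, -∞, 0]
D(2):
  [0, -∞, -∞, -3]
  [-16, 0, -17, -19]
  [-28, -12, 0, -19]
  [-4, -∞, -∞, 0]
D(3):
  [0, -∞, -∞, -3]
  [-16, 0, -17, -19]
  [-28, -12, 0, -19]
  [-4, -∞, -∞, 0]
D(4):
  [0, -∞, -∞, -3]
  [-16, 0, -17, -19]
  [-23, -12, 0, -19]
  [-4, -∞, -∞, 0]
Answer: T*[1][2] = -∞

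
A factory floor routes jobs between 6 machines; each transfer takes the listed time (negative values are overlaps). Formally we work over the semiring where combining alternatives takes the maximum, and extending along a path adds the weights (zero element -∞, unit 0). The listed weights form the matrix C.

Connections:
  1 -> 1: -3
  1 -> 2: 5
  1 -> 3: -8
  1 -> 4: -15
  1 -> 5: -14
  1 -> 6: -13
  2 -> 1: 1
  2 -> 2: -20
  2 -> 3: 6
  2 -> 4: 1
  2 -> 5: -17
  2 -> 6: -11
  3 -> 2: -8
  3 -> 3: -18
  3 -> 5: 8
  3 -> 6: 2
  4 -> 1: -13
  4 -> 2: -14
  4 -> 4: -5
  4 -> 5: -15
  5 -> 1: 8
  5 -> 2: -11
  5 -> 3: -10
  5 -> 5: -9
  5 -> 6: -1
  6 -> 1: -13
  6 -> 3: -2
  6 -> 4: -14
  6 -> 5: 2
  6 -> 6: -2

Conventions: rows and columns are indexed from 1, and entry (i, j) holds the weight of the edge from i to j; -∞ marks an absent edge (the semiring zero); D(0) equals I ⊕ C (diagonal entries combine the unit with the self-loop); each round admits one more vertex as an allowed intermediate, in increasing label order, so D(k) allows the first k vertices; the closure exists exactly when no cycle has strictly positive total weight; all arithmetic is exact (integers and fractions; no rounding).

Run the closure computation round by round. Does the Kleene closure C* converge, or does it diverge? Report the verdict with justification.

D(0):
  [0, 5, -8, -15, -14, -13]
  [1, 0, 6, 1, -17, -11]
  [-∞, -8, 0, -∞, 8, 2]
  [-13, -14, -∞, 0, -15, -∞]
  [8, -11, -10, -∞, 0, -1]
  [-13, -∞, -2, -14, 2, 0]
Detection: at round 1, diagonal entry (2, 2) turns strictly positive.
Key observation: the cycle 2->1->2 has total weight 1 + 5, which is strictly positive.
Answer: DIVERGES — positive cycle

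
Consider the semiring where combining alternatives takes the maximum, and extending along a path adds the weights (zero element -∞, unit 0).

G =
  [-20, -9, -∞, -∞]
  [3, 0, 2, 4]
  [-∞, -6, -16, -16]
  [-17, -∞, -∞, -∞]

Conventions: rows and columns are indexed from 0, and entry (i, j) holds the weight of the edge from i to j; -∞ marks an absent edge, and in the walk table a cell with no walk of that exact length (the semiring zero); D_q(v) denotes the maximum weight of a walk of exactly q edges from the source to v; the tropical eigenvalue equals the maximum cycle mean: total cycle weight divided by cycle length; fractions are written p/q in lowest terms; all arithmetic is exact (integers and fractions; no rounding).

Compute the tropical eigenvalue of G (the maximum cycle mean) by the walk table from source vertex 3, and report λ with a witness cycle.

q=0: [-∞, -∞, -∞, 0]
q=1: [-17, -∞, -∞, -∞]
q=2: [-37, -26, -∞, -∞]
q=3: [-23, -26, -24, -22]
q=4: [-23, -26, -24, -22]
Optimal cycle mean attained by: cycle 1->1, total 0, length 1.
Answer: λ = 0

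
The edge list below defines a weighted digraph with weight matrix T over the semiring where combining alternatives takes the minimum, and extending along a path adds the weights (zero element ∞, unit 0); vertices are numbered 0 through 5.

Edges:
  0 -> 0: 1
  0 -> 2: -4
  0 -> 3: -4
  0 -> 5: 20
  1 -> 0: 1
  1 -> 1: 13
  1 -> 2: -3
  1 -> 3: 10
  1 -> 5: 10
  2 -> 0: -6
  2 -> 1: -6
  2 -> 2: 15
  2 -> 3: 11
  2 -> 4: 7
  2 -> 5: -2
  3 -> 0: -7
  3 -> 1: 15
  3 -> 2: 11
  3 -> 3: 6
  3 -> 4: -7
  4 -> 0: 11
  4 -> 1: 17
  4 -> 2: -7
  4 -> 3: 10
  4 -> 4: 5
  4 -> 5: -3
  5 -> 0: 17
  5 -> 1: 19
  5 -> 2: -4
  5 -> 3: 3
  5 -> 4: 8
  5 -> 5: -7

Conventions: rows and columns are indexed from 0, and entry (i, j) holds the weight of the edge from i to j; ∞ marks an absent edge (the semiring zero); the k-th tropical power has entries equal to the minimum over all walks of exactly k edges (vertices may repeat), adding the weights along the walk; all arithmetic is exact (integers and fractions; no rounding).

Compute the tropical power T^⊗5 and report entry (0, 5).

T^⊗2:
  [-11, -10, -3, -3, -11, -6]
  [-9, -9, -3, -3, 3, -5]
  [-5, 7, -10, -10, 4, -9]
  [-6, 5, -14, -11, -2, -10]
  [-13, -13, -7, 0, 0, -10]
  [-10, -10, -11, -4, -4, -14]
T^⊗3:
  [-10, -9, -18, -15, -10, -14]
  [-10, -9, -13, -13, -10, -12]
  [-17, -16, -13, -9, -17, -16]
  [-20, -20, -14, -10, -18, -17]
  [-13, -13, -17, -17, -7, -17]
  [-17, -17, -18, -14, -11, -21]
T^⊗4:
  [-24, -24, -18, -14, -22, -21]
  [-20, -19, -17, -14, -20, -19]
  [-19, -19, -24, -21, -16, -23]
  [-20, -20, -25, -24, -17, -24]
  [-24, -23, -21, -17, -24, -24]
  [-24, -24, -25, -21, -21, -28]
T^⊗5:
  [-24, -24, -29, -28, -21, -28]
  [-23, -23, -27, -24, -21, -26]
  [-30, -30, -27, -23, -28, -30]
  [-31, -31, -28, -24, -31, -31]
  [-27, -27, -31, -28, -24, -31]
  [-31, -31, -32, -28, -28, -35]
Key observation: the optimum is the walk 0->3->4->5->5->5, with weight (-4) + (-7) + (-3) + (-7) + (-7) = -28.
Optimal value attained by: walk 0->3->4->5->5->5.
Answer: (T^⊗5)[0][5] = -28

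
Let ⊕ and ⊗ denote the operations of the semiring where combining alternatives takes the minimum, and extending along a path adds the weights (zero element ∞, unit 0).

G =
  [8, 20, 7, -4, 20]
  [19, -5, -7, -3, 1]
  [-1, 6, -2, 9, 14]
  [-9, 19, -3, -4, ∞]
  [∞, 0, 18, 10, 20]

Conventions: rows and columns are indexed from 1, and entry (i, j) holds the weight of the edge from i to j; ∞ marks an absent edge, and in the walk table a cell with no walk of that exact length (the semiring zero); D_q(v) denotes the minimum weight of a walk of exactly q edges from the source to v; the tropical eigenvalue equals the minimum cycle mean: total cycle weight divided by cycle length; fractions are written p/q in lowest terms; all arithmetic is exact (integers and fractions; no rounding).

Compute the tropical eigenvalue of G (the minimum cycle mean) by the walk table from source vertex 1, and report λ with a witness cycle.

q=0: [0, ∞, ∞, ∞, ∞]
q=1: [8, 20, 7, -4, 20]
q=2: [-13, 13, -7, -8, 21]
q=3: [-17, -1, -11, -17, 7]
q=4: [-26, -6, -20, -21, 0]
q=5: [-30, -14, -24, -30, -6]
Optimal cycle mean attained by: cycle 1->4->1, total (-4) + (-9), length 2.
Answer: λ = -13/2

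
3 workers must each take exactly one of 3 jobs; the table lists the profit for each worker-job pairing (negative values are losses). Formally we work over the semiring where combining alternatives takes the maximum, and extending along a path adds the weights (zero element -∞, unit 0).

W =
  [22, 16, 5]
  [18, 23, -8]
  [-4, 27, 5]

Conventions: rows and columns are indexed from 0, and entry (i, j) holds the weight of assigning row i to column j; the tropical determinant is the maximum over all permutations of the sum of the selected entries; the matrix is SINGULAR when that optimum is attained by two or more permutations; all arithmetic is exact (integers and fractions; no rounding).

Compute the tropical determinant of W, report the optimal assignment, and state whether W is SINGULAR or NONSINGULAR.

σ = (0, 1, 2): 22 + 23 + 5 = 50
σ = (0, 2, 1): 22 + (-8) + 27 = 41
σ = (1, 0, 2): 16 + 18 + 5 = 39
σ = (1, 2, 0): 16 + (-8) + (-4) = 4
σ = (2, 0, 1): 5 + 18 + 27 = 50
σ = (2, 1, 0): 5 + 23 + (-4) = 24
Optimal value attained by: σ = (0, 1, 2).
Answer: det⊕(W) = 50; verdict: SINGULAR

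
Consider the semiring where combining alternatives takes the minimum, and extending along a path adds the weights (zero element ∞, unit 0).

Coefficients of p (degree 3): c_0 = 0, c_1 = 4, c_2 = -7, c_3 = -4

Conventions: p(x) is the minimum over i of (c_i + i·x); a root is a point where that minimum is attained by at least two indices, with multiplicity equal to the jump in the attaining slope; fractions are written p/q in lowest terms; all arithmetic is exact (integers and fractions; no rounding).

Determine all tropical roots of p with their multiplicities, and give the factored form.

hull edge (i=0, c=0) to (i=2, c=-7): slope -7/2, span 2
hull edge (i=2, c=-7) to (i=3, c=-4): slope 3, span 1
Factored form: p(x) = -4 ⊗ (x ⊕ (-3)) ⊗ (x ⊕ 7/2) ⊗ (x ⊕ 7/2)
Answer: roots = -3 (mult 1), 7/2 (mult 2)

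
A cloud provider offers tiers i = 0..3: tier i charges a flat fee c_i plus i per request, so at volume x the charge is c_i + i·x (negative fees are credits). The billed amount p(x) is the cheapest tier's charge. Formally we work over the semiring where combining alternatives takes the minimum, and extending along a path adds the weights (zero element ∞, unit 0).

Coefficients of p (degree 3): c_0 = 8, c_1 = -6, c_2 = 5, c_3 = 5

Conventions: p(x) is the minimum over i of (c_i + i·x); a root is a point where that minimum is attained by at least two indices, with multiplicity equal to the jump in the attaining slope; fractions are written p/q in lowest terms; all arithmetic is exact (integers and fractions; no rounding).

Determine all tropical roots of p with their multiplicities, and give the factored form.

hull edge (i=0, c=8) to (i=1, c=-6): slope -14, span 1
hull edge (i=1, c=-6) to (i=3, c=5): slope 11/2, span 2
Factored form: p(x) = 5 ⊗ (x ⊕ (-11/2)) ⊗ (x ⊕ (-11/2)) ⊗ (x ⊕ 14)
Answer: roots = -11/2 (mult 2), 14 (mult 1)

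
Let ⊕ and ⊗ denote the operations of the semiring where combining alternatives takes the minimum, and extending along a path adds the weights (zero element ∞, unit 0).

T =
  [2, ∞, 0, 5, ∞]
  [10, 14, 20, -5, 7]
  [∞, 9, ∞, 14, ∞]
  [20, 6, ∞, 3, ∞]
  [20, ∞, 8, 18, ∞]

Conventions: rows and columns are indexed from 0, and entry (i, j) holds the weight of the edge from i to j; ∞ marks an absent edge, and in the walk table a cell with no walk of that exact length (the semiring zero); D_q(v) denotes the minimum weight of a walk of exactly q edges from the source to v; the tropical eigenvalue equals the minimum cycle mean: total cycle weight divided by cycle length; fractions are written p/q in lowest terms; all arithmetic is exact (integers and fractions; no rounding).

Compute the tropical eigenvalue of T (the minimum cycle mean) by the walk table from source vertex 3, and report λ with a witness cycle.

q=0: [∞, ∞, ∞, 0, ∞]
q=1: [20, 6, ∞, 3, ∞]
q=2: [16, 9, 20, 1, 13]
q=3: [18, 7, 16, 4, 16]
q=4: [17, 10, 18, 2, 14]
q=5: [19, 8, 17, 5, 17]
Optimal cycle mean attained by: cycle 1->3->1, total (-5) + 6, length 2.
Answer: λ = 1/2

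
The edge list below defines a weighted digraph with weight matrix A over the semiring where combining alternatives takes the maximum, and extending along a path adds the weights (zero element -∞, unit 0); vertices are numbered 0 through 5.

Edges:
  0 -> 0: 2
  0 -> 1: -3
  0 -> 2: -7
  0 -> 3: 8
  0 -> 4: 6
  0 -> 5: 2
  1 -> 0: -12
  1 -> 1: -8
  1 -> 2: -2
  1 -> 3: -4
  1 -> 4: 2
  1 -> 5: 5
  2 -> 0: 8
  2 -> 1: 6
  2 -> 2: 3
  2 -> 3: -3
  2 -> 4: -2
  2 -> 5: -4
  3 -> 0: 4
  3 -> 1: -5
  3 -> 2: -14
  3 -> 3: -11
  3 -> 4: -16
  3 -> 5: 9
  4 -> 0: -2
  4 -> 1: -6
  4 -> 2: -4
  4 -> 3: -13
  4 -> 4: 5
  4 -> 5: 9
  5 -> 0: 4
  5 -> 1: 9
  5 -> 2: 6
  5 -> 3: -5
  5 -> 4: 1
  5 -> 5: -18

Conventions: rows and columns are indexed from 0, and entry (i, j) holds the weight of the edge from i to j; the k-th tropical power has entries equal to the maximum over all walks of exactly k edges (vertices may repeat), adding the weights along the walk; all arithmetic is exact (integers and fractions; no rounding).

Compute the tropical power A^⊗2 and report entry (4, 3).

A^⊗2:
  [12, 11, 8, 10, 11, 17]
  [9, 14, 11, 0, 7, 11]
  [11, 9, 6, 16, 14, 11]
  [13, 18, 15, 12, 10, 6]
  [13, 18, 15, 6, 10, 14]
  [14, 12, 9, 12, 11, 14]
Key observation: the optimum is the walk 4->0->3, with weight (-2) + 8 = 6.
Optimal value attained by: walk 4->0->3.
Answer: (A^⊗2)[4][3] = 6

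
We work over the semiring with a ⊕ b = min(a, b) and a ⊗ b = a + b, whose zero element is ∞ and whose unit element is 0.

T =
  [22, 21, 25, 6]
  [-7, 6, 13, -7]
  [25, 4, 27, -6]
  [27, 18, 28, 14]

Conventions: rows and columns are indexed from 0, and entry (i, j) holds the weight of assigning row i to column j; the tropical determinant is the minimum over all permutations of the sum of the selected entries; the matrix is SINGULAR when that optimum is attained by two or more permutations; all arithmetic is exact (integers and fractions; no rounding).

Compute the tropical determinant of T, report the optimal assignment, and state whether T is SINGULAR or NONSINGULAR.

σ = (0, 1, 2, 3): 22 + 6 + 27 + 14 = 69
σ = (0, 1, 3, 2): 22 + 6 + (-6) + 28 = 50
σ = (0, 2, 1, 3): 22 + 13 + 4 + 14 = 53
σ = (0, 2, 3, 1): 22 + 13 + (-6) + 18 = 47
σ = (0, 3, 1, 2): 22 + (-7) + 4 + 28 = 47
σ = (0, 3, 2, 1): 22 + (-7) + 27 + 18 = 60
σ = (1, 0, 2, 3): 21 + (-7) + 27 + 14 = 55
σ = (1, 0, 3, 2): 21 + (-7) + (-6) + 28 = 36
σ = (1, 2, 0, 3): 21 + 13 + 25 + 14 = 73
σ = (1, 2, 3, 0): 21 + 13 + (-6) + 27 = 55
σ = (1, 3, 0, 2): 21 + (-7) + 25 + 28 = 67
σ = (1, 3, 2, 0): 21 + (-7) + 27 + 27 = 68
σ = (2, 0, 1, 3): 25 + (-7) + 4 + 14 = 36
σ = (2, 0, 3, 1): 25 + (-7) + (-6) + 18 = 30
σ = (2, 1, 0, 3): 25 + 6 + 25 + 14 = 70
σ = (2, 1, 3, 0): 25 + 6 + (-6) + 27 = 52
σ = (2, 3, 0, 1): 25 + (-7) + 25 + 18 = 61
σ = (2, 3, 1, 0): 25 + (-7) + 4 + 27 = 49
σ = (3, 0, 1, 2): 6 + (-7) + 4 + 28 = 31
σ = (3, 0, 2, 1): 6 + (-7) + 27 + 18 = 44
σ = (3, 1, 0, 2): 6 + 6 + 25 + 28 = 65
σ = (3, 1, 2, 0): 6 + 6 + 27 + 27 = 66
σ = (3, 2, 0, 1): 6 + 13 + 25 + 18 = 62
σ = (3, 2, 1, 0): 6 + 13 + 4 + 27 = 50
Optimal value attained by: σ = (2, 0, 3, 1).
Answer: det⊕(T) = 30; verdict: NONSINGULAR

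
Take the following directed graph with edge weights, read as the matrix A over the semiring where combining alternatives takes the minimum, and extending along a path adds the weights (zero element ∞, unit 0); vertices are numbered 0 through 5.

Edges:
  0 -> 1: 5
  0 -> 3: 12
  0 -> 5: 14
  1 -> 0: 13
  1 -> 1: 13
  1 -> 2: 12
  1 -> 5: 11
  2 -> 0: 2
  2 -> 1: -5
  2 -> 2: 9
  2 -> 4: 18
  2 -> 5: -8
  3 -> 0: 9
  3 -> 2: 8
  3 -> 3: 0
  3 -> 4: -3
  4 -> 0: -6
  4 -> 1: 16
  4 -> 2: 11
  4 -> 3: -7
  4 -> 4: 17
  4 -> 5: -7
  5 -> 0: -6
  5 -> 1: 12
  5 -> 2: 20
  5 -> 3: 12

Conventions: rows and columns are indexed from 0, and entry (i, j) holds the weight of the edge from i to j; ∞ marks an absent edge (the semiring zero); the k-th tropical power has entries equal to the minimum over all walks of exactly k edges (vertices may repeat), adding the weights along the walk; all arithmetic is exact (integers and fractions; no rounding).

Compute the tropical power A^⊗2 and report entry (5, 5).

A^⊗2:
  [8, 18, 17, 12, 9, 16]
  [5, 7, 21, 23, 30, 4]
  [-14, 4, 7, 4, 27, 1]
  [-9, 3, 8, -10, -3, -10]
  [-13, -1, 1, -7, -10, 3]
  [21, -1, 20, 6, 9, 8]
Key observation: the optimum is the walk 5->0->5, with weight (-6) + 14 = 8.
Optimal value attained by: walk 5->0->5.
Answer: (A^⊗2)[5][5] = 8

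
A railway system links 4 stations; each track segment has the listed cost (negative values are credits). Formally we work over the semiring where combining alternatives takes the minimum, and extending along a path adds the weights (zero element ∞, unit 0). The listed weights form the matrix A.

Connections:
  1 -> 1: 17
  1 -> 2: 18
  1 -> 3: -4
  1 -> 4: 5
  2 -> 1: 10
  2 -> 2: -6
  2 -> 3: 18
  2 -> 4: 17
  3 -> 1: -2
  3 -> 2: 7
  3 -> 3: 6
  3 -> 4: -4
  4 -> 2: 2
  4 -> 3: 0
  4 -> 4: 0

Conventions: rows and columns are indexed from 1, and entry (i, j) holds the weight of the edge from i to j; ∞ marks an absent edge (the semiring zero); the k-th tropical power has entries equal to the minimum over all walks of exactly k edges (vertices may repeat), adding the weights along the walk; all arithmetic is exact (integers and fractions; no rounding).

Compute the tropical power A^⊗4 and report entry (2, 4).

A^⊗2:
  [-6, 3, 2, -8]
  [4, -12, 6, 11]
  [4, -2, -6, -4]
  [-2, -4, 0, -4]
A^⊗3:
  [0, -6, -10, -8]
  [-2, -18, 0, 2]
  [-8, -8, -4, -10]
  [-2, -10, -6, -4]
A^⊗4:
  [-12, -12, -8, -14]
  [-8, -24, -6, -4]
  [-6, -14, -12, -10]
  [-8, -16, -6, -10]
Key observation: the optimum is the walk 2->2->1->3->4, with weight (-6) + 10 + (-4) + (-4) = -4.
Optimal value attained by: walk 2->2->1->3->4.
Answer: (A^⊗4)[2][4] = -4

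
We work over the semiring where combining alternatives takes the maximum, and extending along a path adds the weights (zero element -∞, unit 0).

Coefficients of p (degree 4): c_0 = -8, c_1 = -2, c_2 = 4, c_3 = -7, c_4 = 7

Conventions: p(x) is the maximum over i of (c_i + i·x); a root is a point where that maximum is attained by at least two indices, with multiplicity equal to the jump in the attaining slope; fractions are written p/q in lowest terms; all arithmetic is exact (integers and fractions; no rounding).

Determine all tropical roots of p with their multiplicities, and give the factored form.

hull edge (i=0, c=-8) to (i=2, c=4): slope 6, span 2
hull edge (i=2, c=4) to (i=4, c=7): slope 3/2, span 2
Factored form: p(x) = 7 ⊗ (x ⊕ (-6)) ⊗ (x ⊕ (-6)) ⊗ (x ⊕ (-3/2)) ⊗ (x ⊕ (-3/2))
Answer: roots = -6 (mult 2), -3/2 (mult 2)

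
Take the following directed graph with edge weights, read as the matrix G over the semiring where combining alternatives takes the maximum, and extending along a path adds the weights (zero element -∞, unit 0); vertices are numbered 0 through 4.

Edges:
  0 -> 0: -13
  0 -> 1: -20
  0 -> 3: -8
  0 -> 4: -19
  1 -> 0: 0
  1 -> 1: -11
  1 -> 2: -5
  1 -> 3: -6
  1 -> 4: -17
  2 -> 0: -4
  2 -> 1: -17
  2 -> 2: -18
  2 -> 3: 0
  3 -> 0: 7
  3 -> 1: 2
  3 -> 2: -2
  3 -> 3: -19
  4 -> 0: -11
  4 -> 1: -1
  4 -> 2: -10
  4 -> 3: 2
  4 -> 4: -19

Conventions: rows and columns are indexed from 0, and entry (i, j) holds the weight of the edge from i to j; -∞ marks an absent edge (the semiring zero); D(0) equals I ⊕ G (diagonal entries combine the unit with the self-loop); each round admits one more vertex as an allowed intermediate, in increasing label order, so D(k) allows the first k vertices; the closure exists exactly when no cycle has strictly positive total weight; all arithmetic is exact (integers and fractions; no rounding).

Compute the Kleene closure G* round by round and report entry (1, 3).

D(0):
  [0, -20, -∞, -8, -19]
  [0, 0, -5, -6, -17]
  [-4, -17, 0, 0, -∞]
  [7, 2, -2, 0, -∞]
  [-11, -1, -10, 2, 0]
D(1):
  [0, -20, -∞, -8, -19]
  [0, 0, -5, -6, -17]
  [-4, -17, 0, 0, -23]
  [7, 2, -2, 0, -12]
  [-11, -1, -10, 2, 0]
D(2):
  [0, -20, -25, -8, -19]
  [0, 0, -5, -6, -17]
  [-4, -17, 0, 0, -23]
  [7, 2, -2, 0, -12]
  [-1, -1, -6, 2, 0]
D(3):
  [0, -20, -25, -8, -19]
  [0, 0, -5, -5, -17]
  [-4, -17, 0, 0, -23]
  [7, 2, -2, 0, -12]
  [-1, -1, -6, 2, 0]
D(4):
  [0, -6, -10, -8, -19]
  [2, 0, -5, -5, -17]
  [7, 2, 0, 0, -12]
  [7, 2, -2, 0, -12]
  [9, 4, 0, 2, 0]
D(5):
  [0, -6, -10, -8, -19]
  [2, 0, -5, -5, -17]
  [7, 2, 0, 0, -12]
  [7, 2, -2, 0, -12]
  [9, 4, 0, 2, 0]
Answer: G*[1][3] = -5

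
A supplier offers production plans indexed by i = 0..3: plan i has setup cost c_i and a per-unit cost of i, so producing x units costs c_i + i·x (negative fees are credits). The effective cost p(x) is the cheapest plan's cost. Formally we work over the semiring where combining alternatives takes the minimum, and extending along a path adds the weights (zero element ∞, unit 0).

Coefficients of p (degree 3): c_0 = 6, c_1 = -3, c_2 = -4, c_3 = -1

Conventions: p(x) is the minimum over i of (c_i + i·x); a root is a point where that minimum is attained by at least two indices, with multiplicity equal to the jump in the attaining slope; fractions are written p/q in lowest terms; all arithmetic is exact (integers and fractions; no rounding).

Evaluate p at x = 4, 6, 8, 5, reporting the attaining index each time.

p(4) = min(6+0·4=6, -3+1·4=1, -4+2·4=4, -1+3·4=11) = 1 (attained by i=1)
p(6) = min(6+0·6=6, -3+1·6=3, -4+2·6=8, -1+3·6=17) = 3 (attained by i=1)
p(8) = min(6+0·8=6, -3+1·8=5, -4+2·8=12, -1+3·8=23) = 5 (attained by i=1)
p(5) = min(6+0·5=6, -3+1·5=2, -4+2·5=6, -1+3·5=14) = 2 (attained by i=1)
Answer: p(4) = 1; p(6) = 3; p(8) = 5; p(5) = 2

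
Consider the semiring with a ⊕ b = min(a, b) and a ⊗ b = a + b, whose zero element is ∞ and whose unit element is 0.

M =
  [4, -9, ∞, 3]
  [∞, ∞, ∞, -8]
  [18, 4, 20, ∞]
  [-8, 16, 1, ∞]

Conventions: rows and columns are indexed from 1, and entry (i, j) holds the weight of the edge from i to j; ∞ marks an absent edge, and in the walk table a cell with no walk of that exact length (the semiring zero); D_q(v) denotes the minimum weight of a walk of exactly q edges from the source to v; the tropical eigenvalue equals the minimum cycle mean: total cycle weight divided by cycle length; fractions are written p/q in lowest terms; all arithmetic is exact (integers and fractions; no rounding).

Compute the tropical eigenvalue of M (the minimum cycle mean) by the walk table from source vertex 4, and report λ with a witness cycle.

q=0: [∞, ∞, ∞, 0]
q=1: [-8, 16, 1, ∞]
q=2: [-4, -17, 21, -5]
q=3: [-13, -13, -4, -25]
q=4: [-33, -22, -24, -21]
Optimal cycle mean attained by: cycle 1->2->4->1, total (-9) + (-8) + (-8), length 3.
Answer: λ = -25/3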